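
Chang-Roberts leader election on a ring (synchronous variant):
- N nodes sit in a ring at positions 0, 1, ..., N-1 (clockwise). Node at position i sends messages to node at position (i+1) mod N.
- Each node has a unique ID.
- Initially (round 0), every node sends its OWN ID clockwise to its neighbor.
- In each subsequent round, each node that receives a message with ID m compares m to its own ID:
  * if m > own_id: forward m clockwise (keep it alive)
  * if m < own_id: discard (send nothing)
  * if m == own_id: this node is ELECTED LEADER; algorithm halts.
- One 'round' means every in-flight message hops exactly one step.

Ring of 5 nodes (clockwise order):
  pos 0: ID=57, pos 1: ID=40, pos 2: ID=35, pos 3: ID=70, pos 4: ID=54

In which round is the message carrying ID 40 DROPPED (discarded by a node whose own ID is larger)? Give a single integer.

Round 1: pos1(id40) recv 57: fwd; pos2(id35) recv 40: fwd; pos3(id70) recv 35: drop; pos4(id54) recv 70: fwd; pos0(id57) recv 54: drop
Round 2: pos2(id35) recv 57: fwd; pos3(id70) recv 40: drop; pos0(id57) recv 70: fwd
Round 3: pos3(id70) recv 57: drop; pos1(id40) recv 70: fwd
Round 4: pos2(id35) recv 70: fwd
Round 5: pos3(id70) recv 70: ELECTED
Message ID 40 originates at pos 1; dropped at pos 3 in round 2

Answer: 2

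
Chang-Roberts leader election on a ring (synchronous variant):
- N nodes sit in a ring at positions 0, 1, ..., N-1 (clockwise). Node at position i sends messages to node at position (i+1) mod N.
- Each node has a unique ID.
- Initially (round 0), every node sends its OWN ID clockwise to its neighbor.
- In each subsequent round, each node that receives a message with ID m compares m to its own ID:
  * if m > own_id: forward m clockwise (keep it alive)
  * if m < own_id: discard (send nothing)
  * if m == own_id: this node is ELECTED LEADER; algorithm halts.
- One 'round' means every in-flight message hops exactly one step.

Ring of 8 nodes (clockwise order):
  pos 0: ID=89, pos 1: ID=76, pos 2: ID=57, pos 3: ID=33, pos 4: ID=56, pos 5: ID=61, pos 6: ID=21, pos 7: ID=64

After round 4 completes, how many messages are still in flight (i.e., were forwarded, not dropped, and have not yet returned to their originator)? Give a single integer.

Round 1: pos1(id76) recv 89: fwd; pos2(id57) recv 76: fwd; pos3(id33) recv 57: fwd; pos4(id56) recv 33: drop; pos5(id61) recv 56: drop; pos6(id21) recv 61: fwd; pos7(id64) recv 21: drop; pos0(id89) recv 64: drop
Round 2: pos2(id57) recv 89: fwd; pos3(id33) recv 76: fwd; pos4(id56) recv 57: fwd; pos7(id64) recv 61: drop
Round 3: pos3(id33) recv 89: fwd; pos4(id56) recv 76: fwd; pos5(id61) recv 57: drop
Round 4: pos4(id56) recv 89: fwd; pos5(id61) recv 76: fwd
After round 4: 2 messages still in flight

Answer: 2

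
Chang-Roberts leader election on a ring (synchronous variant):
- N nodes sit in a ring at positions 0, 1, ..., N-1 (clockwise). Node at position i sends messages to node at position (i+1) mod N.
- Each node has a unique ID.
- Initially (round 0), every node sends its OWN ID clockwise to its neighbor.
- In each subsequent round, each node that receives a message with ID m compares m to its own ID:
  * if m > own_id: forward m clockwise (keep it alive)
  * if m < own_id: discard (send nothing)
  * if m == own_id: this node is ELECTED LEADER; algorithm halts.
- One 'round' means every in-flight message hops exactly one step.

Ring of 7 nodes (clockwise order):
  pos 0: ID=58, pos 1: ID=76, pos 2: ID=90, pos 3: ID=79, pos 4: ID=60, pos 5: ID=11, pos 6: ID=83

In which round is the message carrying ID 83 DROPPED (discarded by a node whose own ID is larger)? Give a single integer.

Answer: 3

Derivation:
Round 1: pos1(id76) recv 58: drop; pos2(id90) recv 76: drop; pos3(id79) recv 90: fwd; pos4(id60) recv 79: fwd; pos5(id11) recv 60: fwd; pos6(id83) recv 11: drop; pos0(id58) recv 83: fwd
Round 2: pos4(id60) recv 90: fwd; pos5(id11) recv 79: fwd; pos6(id83) recv 60: drop; pos1(id76) recv 83: fwd
Round 3: pos5(id11) recv 90: fwd; pos6(id83) recv 79: drop; pos2(id90) recv 83: drop
Round 4: pos6(id83) recv 90: fwd
Round 5: pos0(id58) recv 90: fwd
Round 6: pos1(id76) recv 90: fwd
Round 7: pos2(id90) recv 90: ELECTED
Message ID 83 originates at pos 6; dropped at pos 2 in round 3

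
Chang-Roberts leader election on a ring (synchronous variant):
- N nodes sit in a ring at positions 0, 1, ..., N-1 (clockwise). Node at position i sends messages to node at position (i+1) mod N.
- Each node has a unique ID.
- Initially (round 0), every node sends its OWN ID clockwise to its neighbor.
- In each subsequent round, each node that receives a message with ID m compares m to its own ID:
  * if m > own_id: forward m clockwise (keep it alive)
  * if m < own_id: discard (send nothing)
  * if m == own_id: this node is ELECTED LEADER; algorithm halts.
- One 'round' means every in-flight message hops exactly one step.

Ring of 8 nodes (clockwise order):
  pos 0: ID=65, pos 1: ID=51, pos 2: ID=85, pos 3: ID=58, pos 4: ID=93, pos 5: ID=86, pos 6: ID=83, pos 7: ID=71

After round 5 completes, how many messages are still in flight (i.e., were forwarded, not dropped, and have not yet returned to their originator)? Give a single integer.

Answer: 2

Derivation:
Round 1: pos1(id51) recv 65: fwd; pos2(id85) recv 51: drop; pos3(id58) recv 85: fwd; pos4(id93) recv 58: drop; pos5(id86) recv 93: fwd; pos6(id83) recv 86: fwd; pos7(id71) recv 83: fwd; pos0(id65) recv 71: fwd
Round 2: pos2(id85) recv 65: drop; pos4(id93) recv 85: drop; pos6(id83) recv 93: fwd; pos7(id71) recv 86: fwd; pos0(id65) recv 83: fwd; pos1(id51) recv 71: fwd
Round 3: pos7(id71) recv 93: fwd; pos0(id65) recv 86: fwd; pos1(id51) recv 83: fwd; pos2(id85) recv 71: drop
Round 4: pos0(id65) recv 93: fwd; pos1(id51) recv 86: fwd; pos2(id85) recv 83: drop
Round 5: pos1(id51) recv 93: fwd; pos2(id85) recv 86: fwd
After round 5: 2 messages still in flight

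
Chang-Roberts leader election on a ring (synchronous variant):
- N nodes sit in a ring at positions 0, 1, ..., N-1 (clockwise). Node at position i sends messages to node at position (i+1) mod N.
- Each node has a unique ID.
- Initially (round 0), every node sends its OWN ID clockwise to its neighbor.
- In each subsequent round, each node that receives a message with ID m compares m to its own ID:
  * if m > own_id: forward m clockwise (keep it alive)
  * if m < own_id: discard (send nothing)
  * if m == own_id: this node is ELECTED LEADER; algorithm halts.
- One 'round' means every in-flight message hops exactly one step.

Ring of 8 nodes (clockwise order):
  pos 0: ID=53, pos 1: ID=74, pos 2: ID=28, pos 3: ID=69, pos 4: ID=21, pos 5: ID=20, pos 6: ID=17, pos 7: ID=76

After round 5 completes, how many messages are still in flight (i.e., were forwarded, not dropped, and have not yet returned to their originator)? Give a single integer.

Round 1: pos1(id74) recv 53: drop; pos2(id28) recv 74: fwd; pos3(id69) recv 28: drop; pos4(id21) recv 69: fwd; pos5(id20) recv 21: fwd; pos6(id17) recv 20: fwd; pos7(id76) recv 17: drop; pos0(id53) recv 76: fwd
Round 2: pos3(id69) recv 74: fwd; pos5(id20) recv 69: fwd; pos6(id17) recv 21: fwd; pos7(id76) recv 20: drop; pos1(id74) recv 76: fwd
Round 3: pos4(id21) recv 74: fwd; pos6(id17) recv 69: fwd; pos7(id76) recv 21: drop; pos2(id28) recv 76: fwd
Round 4: pos5(id20) recv 74: fwd; pos7(id76) recv 69: drop; pos3(id69) recv 76: fwd
Round 5: pos6(id17) recv 74: fwd; pos4(id21) recv 76: fwd
After round 5: 2 messages still in flight

Answer: 2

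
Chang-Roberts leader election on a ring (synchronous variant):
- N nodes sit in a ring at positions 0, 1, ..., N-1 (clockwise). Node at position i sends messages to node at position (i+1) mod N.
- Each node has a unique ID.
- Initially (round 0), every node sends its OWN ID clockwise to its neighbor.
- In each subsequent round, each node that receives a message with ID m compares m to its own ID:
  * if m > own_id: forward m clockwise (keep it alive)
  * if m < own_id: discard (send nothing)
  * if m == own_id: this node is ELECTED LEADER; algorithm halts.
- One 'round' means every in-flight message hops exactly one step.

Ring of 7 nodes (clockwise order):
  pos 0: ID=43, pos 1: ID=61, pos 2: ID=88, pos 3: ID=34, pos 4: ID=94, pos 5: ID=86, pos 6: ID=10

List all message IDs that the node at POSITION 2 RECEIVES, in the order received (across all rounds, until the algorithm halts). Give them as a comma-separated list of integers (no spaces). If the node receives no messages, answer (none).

Round 1: pos1(id61) recv 43: drop; pos2(id88) recv 61: drop; pos3(id34) recv 88: fwd; pos4(id94) recv 34: drop; pos5(id86) recv 94: fwd; pos6(id10) recv 86: fwd; pos0(id43) recv 10: drop
Round 2: pos4(id94) recv 88: drop; pos6(id10) recv 94: fwd; pos0(id43) recv 86: fwd
Round 3: pos0(id43) recv 94: fwd; pos1(id61) recv 86: fwd
Round 4: pos1(id61) recv 94: fwd; pos2(id88) recv 86: drop
Round 5: pos2(id88) recv 94: fwd
Round 6: pos3(id34) recv 94: fwd
Round 7: pos4(id94) recv 94: ELECTED

Answer: 61,86,94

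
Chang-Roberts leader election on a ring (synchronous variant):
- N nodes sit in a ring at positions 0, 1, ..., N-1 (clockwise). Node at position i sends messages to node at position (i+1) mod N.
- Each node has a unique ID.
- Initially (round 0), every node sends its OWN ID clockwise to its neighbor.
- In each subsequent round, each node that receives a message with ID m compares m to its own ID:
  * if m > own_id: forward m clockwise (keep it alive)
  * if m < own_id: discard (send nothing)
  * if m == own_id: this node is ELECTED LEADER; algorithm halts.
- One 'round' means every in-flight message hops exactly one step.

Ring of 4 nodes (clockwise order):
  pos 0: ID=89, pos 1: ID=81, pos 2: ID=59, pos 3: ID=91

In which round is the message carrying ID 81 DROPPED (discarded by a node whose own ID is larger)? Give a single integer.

Answer: 2

Derivation:
Round 1: pos1(id81) recv 89: fwd; pos2(id59) recv 81: fwd; pos3(id91) recv 59: drop; pos0(id89) recv 91: fwd
Round 2: pos2(id59) recv 89: fwd; pos3(id91) recv 81: drop; pos1(id81) recv 91: fwd
Round 3: pos3(id91) recv 89: drop; pos2(id59) recv 91: fwd
Round 4: pos3(id91) recv 91: ELECTED
Message ID 81 originates at pos 1; dropped at pos 3 in round 2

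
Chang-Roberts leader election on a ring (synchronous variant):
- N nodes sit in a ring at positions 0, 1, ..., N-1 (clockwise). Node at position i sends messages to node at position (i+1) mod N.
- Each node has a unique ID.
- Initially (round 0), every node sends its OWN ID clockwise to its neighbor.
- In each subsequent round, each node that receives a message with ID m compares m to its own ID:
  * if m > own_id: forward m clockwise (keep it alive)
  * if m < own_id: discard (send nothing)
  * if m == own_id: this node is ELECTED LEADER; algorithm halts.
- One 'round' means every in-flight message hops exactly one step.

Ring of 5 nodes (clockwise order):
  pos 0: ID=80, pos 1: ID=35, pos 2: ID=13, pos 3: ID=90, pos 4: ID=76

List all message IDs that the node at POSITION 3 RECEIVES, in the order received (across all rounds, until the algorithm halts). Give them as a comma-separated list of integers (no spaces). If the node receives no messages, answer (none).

Round 1: pos1(id35) recv 80: fwd; pos2(id13) recv 35: fwd; pos3(id90) recv 13: drop; pos4(id76) recv 90: fwd; pos0(id80) recv 76: drop
Round 2: pos2(id13) recv 80: fwd; pos3(id90) recv 35: drop; pos0(id80) recv 90: fwd
Round 3: pos3(id90) recv 80: drop; pos1(id35) recv 90: fwd
Round 4: pos2(id13) recv 90: fwd
Round 5: pos3(id90) recv 90: ELECTED

Answer: 13,35,80,90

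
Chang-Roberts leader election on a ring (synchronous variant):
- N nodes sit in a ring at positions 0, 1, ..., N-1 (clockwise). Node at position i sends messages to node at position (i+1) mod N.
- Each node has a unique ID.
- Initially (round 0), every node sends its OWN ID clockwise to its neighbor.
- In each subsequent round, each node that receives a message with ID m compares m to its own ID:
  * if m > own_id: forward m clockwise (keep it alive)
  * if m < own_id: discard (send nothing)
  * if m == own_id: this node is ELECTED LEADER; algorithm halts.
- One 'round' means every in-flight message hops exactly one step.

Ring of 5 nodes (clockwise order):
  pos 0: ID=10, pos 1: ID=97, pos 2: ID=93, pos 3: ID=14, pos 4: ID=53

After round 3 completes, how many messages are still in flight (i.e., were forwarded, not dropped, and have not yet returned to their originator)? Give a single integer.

Answer: 2

Derivation:
Round 1: pos1(id97) recv 10: drop; pos2(id93) recv 97: fwd; pos3(id14) recv 93: fwd; pos4(id53) recv 14: drop; pos0(id10) recv 53: fwd
Round 2: pos3(id14) recv 97: fwd; pos4(id53) recv 93: fwd; pos1(id97) recv 53: drop
Round 3: pos4(id53) recv 97: fwd; pos0(id10) recv 93: fwd
After round 3: 2 messages still in flight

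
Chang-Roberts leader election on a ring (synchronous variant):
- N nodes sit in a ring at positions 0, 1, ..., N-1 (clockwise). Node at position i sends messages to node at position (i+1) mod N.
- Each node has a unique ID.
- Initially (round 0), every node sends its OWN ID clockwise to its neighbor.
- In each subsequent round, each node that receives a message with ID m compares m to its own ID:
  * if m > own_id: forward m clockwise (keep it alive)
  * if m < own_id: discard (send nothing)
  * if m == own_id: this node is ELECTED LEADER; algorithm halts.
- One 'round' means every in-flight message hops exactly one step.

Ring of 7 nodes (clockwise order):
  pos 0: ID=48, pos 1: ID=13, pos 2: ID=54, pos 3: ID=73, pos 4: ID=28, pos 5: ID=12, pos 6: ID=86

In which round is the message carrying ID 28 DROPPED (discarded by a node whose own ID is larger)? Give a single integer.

Round 1: pos1(id13) recv 48: fwd; pos2(id54) recv 13: drop; pos3(id73) recv 54: drop; pos4(id28) recv 73: fwd; pos5(id12) recv 28: fwd; pos6(id86) recv 12: drop; pos0(id48) recv 86: fwd
Round 2: pos2(id54) recv 48: drop; pos5(id12) recv 73: fwd; pos6(id86) recv 28: drop; pos1(id13) recv 86: fwd
Round 3: pos6(id86) recv 73: drop; pos2(id54) recv 86: fwd
Round 4: pos3(id73) recv 86: fwd
Round 5: pos4(id28) recv 86: fwd
Round 6: pos5(id12) recv 86: fwd
Round 7: pos6(id86) recv 86: ELECTED
Message ID 28 originates at pos 4; dropped at pos 6 in round 2

Answer: 2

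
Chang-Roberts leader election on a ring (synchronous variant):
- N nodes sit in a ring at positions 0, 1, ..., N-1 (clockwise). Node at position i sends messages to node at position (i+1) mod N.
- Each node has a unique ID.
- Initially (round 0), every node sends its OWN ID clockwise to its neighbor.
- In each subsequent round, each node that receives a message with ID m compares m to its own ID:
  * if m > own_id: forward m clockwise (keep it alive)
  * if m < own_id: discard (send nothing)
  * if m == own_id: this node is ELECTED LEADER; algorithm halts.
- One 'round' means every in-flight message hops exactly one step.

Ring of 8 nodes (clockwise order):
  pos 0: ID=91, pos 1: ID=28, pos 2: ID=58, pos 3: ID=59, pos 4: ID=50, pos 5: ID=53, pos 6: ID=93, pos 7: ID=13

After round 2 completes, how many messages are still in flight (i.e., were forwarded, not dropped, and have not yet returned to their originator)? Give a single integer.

Answer: 3

Derivation:
Round 1: pos1(id28) recv 91: fwd; pos2(id58) recv 28: drop; pos3(id59) recv 58: drop; pos4(id50) recv 59: fwd; pos5(id53) recv 50: drop; pos6(id93) recv 53: drop; pos7(id13) recv 93: fwd; pos0(id91) recv 13: drop
Round 2: pos2(id58) recv 91: fwd; pos5(id53) recv 59: fwd; pos0(id91) recv 93: fwd
After round 2: 3 messages still in flight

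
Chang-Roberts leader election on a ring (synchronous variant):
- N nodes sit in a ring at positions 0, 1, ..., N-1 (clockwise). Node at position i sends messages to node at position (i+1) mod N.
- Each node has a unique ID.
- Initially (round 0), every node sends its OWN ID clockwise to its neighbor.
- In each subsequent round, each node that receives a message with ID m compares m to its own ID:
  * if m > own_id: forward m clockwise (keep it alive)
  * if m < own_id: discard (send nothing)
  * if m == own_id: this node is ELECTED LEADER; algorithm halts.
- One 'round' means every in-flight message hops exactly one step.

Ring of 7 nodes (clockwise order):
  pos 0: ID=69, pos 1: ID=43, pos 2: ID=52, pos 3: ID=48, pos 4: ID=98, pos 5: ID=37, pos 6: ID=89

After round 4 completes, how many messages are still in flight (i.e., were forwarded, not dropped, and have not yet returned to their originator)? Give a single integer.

Round 1: pos1(id43) recv 69: fwd; pos2(id52) recv 43: drop; pos3(id48) recv 52: fwd; pos4(id98) recv 48: drop; pos5(id37) recv 98: fwd; pos6(id89) recv 37: drop; pos0(id69) recv 89: fwd
Round 2: pos2(id52) recv 69: fwd; pos4(id98) recv 52: drop; pos6(id89) recv 98: fwd; pos1(id43) recv 89: fwd
Round 3: pos3(id48) recv 69: fwd; pos0(id69) recv 98: fwd; pos2(id52) recv 89: fwd
Round 4: pos4(id98) recv 69: drop; pos1(id43) recv 98: fwd; pos3(id48) recv 89: fwd
After round 4: 2 messages still in flight

Answer: 2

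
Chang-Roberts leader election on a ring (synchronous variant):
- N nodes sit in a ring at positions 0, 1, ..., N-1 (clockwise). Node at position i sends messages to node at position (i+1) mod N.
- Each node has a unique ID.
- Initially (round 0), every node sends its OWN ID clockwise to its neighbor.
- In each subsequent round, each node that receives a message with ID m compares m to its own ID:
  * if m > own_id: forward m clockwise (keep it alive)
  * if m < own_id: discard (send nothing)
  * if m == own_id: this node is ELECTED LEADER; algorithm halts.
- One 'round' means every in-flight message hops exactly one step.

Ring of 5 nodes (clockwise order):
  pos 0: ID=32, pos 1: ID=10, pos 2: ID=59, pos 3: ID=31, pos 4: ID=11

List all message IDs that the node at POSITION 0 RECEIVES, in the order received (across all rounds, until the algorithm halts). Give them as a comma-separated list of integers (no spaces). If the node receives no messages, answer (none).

Round 1: pos1(id10) recv 32: fwd; pos2(id59) recv 10: drop; pos3(id31) recv 59: fwd; pos4(id11) recv 31: fwd; pos0(id32) recv 11: drop
Round 2: pos2(id59) recv 32: drop; pos4(id11) recv 59: fwd; pos0(id32) recv 31: drop
Round 3: pos0(id32) recv 59: fwd
Round 4: pos1(id10) recv 59: fwd
Round 5: pos2(id59) recv 59: ELECTED

Answer: 11,31,59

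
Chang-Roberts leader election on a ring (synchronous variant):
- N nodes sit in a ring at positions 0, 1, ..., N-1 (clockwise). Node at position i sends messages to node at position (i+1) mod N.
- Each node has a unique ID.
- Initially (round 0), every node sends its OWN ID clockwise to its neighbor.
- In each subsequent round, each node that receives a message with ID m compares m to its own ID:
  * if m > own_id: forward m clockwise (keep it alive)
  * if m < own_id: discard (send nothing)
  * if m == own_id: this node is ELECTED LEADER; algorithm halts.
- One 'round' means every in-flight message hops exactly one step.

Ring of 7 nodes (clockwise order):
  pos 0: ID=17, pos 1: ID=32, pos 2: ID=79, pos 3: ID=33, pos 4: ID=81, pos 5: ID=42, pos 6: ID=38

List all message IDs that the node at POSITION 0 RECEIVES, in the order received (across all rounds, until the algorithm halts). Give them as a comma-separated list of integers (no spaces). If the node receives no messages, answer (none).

Answer: 38,42,81

Derivation:
Round 1: pos1(id32) recv 17: drop; pos2(id79) recv 32: drop; pos3(id33) recv 79: fwd; pos4(id81) recv 33: drop; pos5(id42) recv 81: fwd; pos6(id38) recv 42: fwd; pos0(id17) recv 38: fwd
Round 2: pos4(id81) recv 79: drop; pos6(id38) recv 81: fwd; pos0(id17) recv 42: fwd; pos1(id32) recv 38: fwd
Round 3: pos0(id17) recv 81: fwd; pos1(id32) recv 42: fwd; pos2(id79) recv 38: drop
Round 4: pos1(id32) recv 81: fwd; pos2(id79) recv 42: drop
Round 5: pos2(id79) recv 81: fwd
Round 6: pos3(id33) recv 81: fwd
Round 7: pos4(id81) recv 81: ELECTED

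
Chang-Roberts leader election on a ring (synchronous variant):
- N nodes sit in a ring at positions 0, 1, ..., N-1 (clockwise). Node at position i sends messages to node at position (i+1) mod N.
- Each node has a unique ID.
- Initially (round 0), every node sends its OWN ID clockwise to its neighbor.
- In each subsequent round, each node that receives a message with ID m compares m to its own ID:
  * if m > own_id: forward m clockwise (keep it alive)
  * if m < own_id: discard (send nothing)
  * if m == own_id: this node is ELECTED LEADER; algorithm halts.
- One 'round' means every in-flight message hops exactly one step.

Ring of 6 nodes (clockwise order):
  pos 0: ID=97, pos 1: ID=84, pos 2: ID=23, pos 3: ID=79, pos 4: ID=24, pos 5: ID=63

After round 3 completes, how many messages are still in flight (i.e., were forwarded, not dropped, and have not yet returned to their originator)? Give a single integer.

Answer: 2

Derivation:
Round 1: pos1(id84) recv 97: fwd; pos2(id23) recv 84: fwd; pos3(id79) recv 23: drop; pos4(id24) recv 79: fwd; pos5(id63) recv 24: drop; pos0(id97) recv 63: drop
Round 2: pos2(id23) recv 97: fwd; pos3(id79) recv 84: fwd; pos5(id63) recv 79: fwd
Round 3: pos3(id79) recv 97: fwd; pos4(id24) recv 84: fwd; pos0(id97) recv 79: drop
After round 3: 2 messages still in flight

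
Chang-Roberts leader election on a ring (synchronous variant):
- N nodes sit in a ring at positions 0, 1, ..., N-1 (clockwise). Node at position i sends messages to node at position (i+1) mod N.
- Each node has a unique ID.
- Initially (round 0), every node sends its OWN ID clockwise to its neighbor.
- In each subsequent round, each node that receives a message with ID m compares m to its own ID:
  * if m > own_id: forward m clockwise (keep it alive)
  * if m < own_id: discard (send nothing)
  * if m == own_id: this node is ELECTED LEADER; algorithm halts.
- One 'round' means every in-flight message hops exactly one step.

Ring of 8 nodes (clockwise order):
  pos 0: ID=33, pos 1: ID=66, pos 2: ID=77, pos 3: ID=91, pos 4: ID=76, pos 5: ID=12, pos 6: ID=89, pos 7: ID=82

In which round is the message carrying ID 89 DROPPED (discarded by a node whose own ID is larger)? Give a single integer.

Round 1: pos1(id66) recv 33: drop; pos2(id77) recv 66: drop; pos3(id91) recv 77: drop; pos4(id76) recv 91: fwd; pos5(id12) recv 76: fwd; pos6(id89) recv 12: drop; pos7(id82) recv 89: fwd; pos0(id33) recv 82: fwd
Round 2: pos5(id12) recv 91: fwd; pos6(id89) recv 76: drop; pos0(id33) recv 89: fwd; pos1(id66) recv 82: fwd
Round 3: pos6(id89) recv 91: fwd; pos1(id66) recv 89: fwd; pos2(id77) recv 82: fwd
Round 4: pos7(id82) recv 91: fwd; pos2(id77) recv 89: fwd; pos3(id91) recv 82: drop
Round 5: pos0(id33) recv 91: fwd; pos3(id91) recv 89: drop
Round 6: pos1(id66) recv 91: fwd
Round 7: pos2(id77) recv 91: fwd
Round 8: pos3(id91) recv 91: ELECTED
Message ID 89 originates at pos 6; dropped at pos 3 in round 5

Answer: 5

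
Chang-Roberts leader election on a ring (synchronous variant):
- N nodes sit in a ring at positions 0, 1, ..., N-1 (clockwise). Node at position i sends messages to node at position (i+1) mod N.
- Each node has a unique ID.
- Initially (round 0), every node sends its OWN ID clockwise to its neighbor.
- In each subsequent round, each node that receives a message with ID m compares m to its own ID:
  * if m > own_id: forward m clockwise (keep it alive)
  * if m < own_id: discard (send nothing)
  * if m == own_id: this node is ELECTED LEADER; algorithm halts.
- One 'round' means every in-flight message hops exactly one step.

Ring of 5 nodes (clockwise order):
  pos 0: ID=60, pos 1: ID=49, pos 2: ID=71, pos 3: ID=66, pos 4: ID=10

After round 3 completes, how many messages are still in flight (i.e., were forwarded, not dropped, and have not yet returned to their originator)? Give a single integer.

Round 1: pos1(id49) recv 60: fwd; pos2(id71) recv 49: drop; pos3(id66) recv 71: fwd; pos4(id10) recv 66: fwd; pos0(id60) recv 10: drop
Round 2: pos2(id71) recv 60: drop; pos4(id10) recv 71: fwd; pos0(id60) recv 66: fwd
Round 3: pos0(id60) recv 71: fwd; pos1(id49) recv 66: fwd
After round 3: 2 messages still in flight

Answer: 2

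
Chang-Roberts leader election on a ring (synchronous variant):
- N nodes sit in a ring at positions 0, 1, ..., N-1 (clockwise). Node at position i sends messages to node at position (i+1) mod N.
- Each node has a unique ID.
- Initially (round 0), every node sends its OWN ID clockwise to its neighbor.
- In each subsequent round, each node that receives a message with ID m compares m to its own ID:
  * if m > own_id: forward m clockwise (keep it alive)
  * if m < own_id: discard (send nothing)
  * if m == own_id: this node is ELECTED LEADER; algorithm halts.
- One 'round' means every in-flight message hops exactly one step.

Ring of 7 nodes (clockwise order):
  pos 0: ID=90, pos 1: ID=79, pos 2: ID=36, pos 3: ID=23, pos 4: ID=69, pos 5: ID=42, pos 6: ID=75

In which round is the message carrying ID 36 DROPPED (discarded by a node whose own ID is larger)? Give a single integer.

Round 1: pos1(id79) recv 90: fwd; pos2(id36) recv 79: fwd; pos3(id23) recv 36: fwd; pos4(id69) recv 23: drop; pos5(id42) recv 69: fwd; pos6(id75) recv 42: drop; pos0(id90) recv 75: drop
Round 2: pos2(id36) recv 90: fwd; pos3(id23) recv 79: fwd; pos4(id69) recv 36: drop; pos6(id75) recv 69: drop
Round 3: pos3(id23) recv 90: fwd; pos4(id69) recv 79: fwd
Round 4: pos4(id69) recv 90: fwd; pos5(id42) recv 79: fwd
Round 5: pos5(id42) recv 90: fwd; pos6(id75) recv 79: fwd
Round 6: pos6(id75) recv 90: fwd; pos0(id90) recv 79: drop
Round 7: pos0(id90) recv 90: ELECTED
Message ID 36 originates at pos 2; dropped at pos 4 in round 2

Answer: 2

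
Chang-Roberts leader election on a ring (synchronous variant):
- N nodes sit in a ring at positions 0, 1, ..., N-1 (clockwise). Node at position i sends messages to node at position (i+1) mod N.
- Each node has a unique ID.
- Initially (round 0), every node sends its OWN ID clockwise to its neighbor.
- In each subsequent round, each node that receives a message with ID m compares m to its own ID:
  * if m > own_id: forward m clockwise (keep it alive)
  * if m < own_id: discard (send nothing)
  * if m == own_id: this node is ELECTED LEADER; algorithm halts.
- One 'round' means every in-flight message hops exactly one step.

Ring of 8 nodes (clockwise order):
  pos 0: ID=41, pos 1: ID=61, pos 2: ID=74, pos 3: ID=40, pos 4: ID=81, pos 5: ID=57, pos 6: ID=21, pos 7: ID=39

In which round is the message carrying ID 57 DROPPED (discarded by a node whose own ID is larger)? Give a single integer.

Round 1: pos1(id61) recv 41: drop; pos2(id74) recv 61: drop; pos3(id40) recv 74: fwd; pos4(id81) recv 40: drop; pos5(id57) recv 81: fwd; pos6(id21) recv 57: fwd; pos7(id39) recv 21: drop; pos0(id41) recv 39: drop
Round 2: pos4(id81) recv 74: drop; pos6(id21) recv 81: fwd; pos7(id39) recv 57: fwd
Round 3: pos7(id39) recv 81: fwd; pos0(id41) recv 57: fwd
Round 4: pos0(id41) recv 81: fwd; pos1(id61) recv 57: drop
Round 5: pos1(id61) recv 81: fwd
Round 6: pos2(id74) recv 81: fwd
Round 7: pos3(id40) recv 81: fwd
Round 8: pos4(id81) recv 81: ELECTED
Message ID 57 originates at pos 5; dropped at pos 1 in round 4

Answer: 4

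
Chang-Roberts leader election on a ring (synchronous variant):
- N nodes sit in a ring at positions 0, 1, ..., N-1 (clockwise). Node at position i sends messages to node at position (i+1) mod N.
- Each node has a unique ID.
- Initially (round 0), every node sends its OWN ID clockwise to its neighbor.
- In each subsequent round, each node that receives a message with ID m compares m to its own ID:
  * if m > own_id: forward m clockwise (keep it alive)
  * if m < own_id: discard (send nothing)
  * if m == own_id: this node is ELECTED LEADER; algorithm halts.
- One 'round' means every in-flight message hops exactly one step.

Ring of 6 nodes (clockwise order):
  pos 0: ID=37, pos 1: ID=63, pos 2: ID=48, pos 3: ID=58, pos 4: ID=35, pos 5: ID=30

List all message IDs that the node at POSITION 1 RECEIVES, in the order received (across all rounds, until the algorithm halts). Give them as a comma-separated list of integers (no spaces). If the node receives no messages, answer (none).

Answer: 37,58,63

Derivation:
Round 1: pos1(id63) recv 37: drop; pos2(id48) recv 63: fwd; pos3(id58) recv 48: drop; pos4(id35) recv 58: fwd; pos5(id30) recv 35: fwd; pos0(id37) recv 30: drop
Round 2: pos3(id58) recv 63: fwd; pos5(id30) recv 58: fwd; pos0(id37) recv 35: drop
Round 3: pos4(id35) recv 63: fwd; pos0(id37) recv 58: fwd
Round 4: pos5(id30) recv 63: fwd; pos1(id63) recv 58: drop
Round 5: pos0(id37) recv 63: fwd
Round 6: pos1(id63) recv 63: ELECTED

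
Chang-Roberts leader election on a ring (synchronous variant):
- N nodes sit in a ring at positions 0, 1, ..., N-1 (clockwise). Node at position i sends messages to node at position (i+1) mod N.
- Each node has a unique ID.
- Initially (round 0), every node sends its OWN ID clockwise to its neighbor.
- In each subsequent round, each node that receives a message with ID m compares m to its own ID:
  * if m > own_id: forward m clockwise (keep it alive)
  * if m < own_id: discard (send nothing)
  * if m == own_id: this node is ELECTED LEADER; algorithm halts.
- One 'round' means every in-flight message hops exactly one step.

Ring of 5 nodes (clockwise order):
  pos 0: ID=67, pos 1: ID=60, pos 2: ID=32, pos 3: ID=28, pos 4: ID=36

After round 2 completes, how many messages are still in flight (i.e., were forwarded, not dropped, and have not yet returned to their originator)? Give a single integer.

Answer: 2

Derivation:
Round 1: pos1(id60) recv 67: fwd; pos2(id32) recv 60: fwd; pos3(id28) recv 32: fwd; pos4(id36) recv 28: drop; pos0(id67) recv 36: drop
Round 2: pos2(id32) recv 67: fwd; pos3(id28) recv 60: fwd; pos4(id36) recv 32: drop
After round 2: 2 messages still in flight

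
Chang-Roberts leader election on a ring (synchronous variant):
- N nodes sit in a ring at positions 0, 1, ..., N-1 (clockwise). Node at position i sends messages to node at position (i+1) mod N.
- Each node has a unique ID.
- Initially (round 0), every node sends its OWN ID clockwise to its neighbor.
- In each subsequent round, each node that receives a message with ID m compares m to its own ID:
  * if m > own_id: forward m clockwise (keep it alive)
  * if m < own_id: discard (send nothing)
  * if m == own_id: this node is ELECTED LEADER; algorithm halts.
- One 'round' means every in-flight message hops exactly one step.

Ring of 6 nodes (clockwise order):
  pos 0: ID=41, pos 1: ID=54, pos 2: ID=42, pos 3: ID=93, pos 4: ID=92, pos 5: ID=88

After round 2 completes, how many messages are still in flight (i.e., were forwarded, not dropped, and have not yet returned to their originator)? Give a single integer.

Answer: 3

Derivation:
Round 1: pos1(id54) recv 41: drop; pos2(id42) recv 54: fwd; pos3(id93) recv 42: drop; pos4(id92) recv 93: fwd; pos5(id88) recv 92: fwd; pos0(id41) recv 88: fwd
Round 2: pos3(id93) recv 54: drop; pos5(id88) recv 93: fwd; pos0(id41) recv 92: fwd; pos1(id54) recv 88: fwd
After round 2: 3 messages still in flight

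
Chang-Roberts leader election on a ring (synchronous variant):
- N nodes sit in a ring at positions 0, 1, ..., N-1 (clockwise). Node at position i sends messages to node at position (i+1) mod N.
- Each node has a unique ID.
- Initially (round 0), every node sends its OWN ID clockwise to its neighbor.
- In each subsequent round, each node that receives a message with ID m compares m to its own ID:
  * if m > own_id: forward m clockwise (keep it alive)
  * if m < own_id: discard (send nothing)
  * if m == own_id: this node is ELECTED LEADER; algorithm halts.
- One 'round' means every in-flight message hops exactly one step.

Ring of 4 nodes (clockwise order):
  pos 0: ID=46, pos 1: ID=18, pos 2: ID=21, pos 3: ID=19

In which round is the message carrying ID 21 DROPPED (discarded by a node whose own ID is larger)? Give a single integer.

Round 1: pos1(id18) recv 46: fwd; pos2(id21) recv 18: drop; pos3(id19) recv 21: fwd; pos0(id46) recv 19: drop
Round 2: pos2(id21) recv 46: fwd; pos0(id46) recv 21: drop
Round 3: pos3(id19) recv 46: fwd
Round 4: pos0(id46) recv 46: ELECTED
Message ID 21 originates at pos 2; dropped at pos 0 in round 2

Answer: 2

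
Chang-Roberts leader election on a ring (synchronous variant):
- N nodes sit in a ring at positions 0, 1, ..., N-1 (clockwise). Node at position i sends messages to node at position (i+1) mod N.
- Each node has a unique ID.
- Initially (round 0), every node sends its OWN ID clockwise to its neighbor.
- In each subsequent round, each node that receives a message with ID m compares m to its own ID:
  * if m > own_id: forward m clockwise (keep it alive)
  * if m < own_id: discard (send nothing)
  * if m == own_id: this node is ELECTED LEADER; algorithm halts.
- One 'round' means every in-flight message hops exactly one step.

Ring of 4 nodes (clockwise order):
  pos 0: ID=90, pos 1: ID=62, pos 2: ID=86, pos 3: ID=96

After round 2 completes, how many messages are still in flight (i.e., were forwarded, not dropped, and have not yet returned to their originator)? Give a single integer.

Answer: 2

Derivation:
Round 1: pos1(id62) recv 90: fwd; pos2(id86) recv 62: drop; pos3(id96) recv 86: drop; pos0(id90) recv 96: fwd
Round 2: pos2(id86) recv 90: fwd; pos1(id62) recv 96: fwd
After round 2: 2 messages still in flight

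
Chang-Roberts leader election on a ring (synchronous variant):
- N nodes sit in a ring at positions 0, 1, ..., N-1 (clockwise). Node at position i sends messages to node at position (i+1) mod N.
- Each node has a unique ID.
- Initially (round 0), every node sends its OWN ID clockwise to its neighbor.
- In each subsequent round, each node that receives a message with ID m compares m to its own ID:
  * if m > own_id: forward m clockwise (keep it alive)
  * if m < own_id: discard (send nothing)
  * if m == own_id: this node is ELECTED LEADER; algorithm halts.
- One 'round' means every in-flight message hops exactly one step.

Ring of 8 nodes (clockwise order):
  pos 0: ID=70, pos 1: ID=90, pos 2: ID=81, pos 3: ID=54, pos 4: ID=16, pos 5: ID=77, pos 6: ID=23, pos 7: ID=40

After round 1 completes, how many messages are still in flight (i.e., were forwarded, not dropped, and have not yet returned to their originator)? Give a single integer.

Round 1: pos1(id90) recv 70: drop; pos2(id81) recv 90: fwd; pos3(id54) recv 81: fwd; pos4(id16) recv 54: fwd; pos5(id77) recv 16: drop; pos6(id23) recv 77: fwd; pos7(id40) recv 23: drop; pos0(id70) recv 40: drop
After round 1: 4 messages still in flight

Answer: 4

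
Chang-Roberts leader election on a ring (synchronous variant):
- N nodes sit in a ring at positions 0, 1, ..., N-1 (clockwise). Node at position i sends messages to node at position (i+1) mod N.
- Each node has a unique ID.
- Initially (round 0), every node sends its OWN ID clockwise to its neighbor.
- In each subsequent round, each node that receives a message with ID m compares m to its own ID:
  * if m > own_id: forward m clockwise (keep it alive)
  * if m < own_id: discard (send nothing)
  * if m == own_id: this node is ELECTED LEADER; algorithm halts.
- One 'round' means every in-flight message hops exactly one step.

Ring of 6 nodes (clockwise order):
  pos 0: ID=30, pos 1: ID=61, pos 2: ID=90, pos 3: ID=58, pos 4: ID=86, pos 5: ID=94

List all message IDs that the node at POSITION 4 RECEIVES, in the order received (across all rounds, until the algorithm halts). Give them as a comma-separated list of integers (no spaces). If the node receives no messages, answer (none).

Answer: 58,90,94

Derivation:
Round 1: pos1(id61) recv 30: drop; pos2(id90) recv 61: drop; pos3(id58) recv 90: fwd; pos4(id86) recv 58: drop; pos5(id94) recv 86: drop; pos0(id30) recv 94: fwd
Round 2: pos4(id86) recv 90: fwd; pos1(id61) recv 94: fwd
Round 3: pos5(id94) recv 90: drop; pos2(id90) recv 94: fwd
Round 4: pos3(id58) recv 94: fwd
Round 5: pos4(id86) recv 94: fwd
Round 6: pos5(id94) recv 94: ELECTED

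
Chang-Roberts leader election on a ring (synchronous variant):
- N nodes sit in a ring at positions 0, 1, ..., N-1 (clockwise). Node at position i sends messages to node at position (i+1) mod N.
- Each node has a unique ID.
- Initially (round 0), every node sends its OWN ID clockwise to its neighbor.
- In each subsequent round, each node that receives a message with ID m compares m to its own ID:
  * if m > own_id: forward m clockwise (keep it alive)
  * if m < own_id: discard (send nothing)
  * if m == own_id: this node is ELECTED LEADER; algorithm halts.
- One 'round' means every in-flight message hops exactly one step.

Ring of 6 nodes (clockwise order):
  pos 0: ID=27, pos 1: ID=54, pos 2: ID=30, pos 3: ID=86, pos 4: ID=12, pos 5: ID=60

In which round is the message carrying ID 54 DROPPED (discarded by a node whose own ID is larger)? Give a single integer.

Round 1: pos1(id54) recv 27: drop; pos2(id30) recv 54: fwd; pos3(id86) recv 30: drop; pos4(id12) recv 86: fwd; pos5(id60) recv 12: drop; pos0(id27) recv 60: fwd
Round 2: pos3(id86) recv 54: drop; pos5(id60) recv 86: fwd; pos1(id54) recv 60: fwd
Round 3: pos0(id27) recv 86: fwd; pos2(id30) recv 60: fwd
Round 4: pos1(id54) recv 86: fwd; pos3(id86) recv 60: drop
Round 5: pos2(id30) recv 86: fwd
Round 6: pos3(id86) recv 86: ELECTED
Message ID 54 originates at pos 1; dropped at pos 3 in round 2

Answer: 2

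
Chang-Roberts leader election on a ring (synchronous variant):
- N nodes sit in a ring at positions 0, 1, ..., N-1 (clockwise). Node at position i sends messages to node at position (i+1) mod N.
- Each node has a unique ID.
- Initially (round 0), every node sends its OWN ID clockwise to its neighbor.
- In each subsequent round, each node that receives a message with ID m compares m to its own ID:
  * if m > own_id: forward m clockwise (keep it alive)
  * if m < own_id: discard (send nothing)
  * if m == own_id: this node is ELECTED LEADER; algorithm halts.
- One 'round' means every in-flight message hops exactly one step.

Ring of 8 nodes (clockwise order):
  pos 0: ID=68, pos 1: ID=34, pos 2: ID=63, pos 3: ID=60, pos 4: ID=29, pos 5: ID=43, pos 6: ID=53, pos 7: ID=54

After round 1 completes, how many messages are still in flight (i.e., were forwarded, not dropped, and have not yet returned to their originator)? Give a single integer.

Round 1: pos1(id34) recv 68: fwd; pos2(id63) recv 34: drop; pos3(id60) recv 63: fwd; pos4(id29) recv 60: fwd; pos5(id43) recv 29: drop; pos6(id53) recv 43: drop; pos7(id54) recv 53: drop; pos0(id68) recv 54: drop
After round 1: 3 messages still in flight

Answer: 3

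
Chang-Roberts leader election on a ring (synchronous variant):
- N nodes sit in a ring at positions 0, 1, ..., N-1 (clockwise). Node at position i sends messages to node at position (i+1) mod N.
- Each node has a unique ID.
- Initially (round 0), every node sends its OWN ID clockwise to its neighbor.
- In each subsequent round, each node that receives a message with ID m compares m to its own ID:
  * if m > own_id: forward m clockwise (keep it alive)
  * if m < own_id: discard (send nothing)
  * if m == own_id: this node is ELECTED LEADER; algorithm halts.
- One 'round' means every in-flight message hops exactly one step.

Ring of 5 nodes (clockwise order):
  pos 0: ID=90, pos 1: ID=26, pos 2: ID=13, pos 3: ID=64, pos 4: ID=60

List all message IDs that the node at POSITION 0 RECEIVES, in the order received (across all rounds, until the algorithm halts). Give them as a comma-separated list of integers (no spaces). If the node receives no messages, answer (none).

Round 1: pos1(id26) recv 90: fwd; pos2(id13) recv 26: fwd; pos3(id64) recv 13: drop; pos4(id60) recv 64: fwd; pos0(id90) recv 60: drop
Round 2: pos2(id13) recv 90: fwd; pos3(id64) recv 26: drop; pos0(id90) recv 64: drop
Round 3: pos3(id64) recv 90: fwd
Round 4: pos4(id60) recv 90: fwd
Round 5: pos0(id90) recv 90: ELECTED

Answer: 60,64,90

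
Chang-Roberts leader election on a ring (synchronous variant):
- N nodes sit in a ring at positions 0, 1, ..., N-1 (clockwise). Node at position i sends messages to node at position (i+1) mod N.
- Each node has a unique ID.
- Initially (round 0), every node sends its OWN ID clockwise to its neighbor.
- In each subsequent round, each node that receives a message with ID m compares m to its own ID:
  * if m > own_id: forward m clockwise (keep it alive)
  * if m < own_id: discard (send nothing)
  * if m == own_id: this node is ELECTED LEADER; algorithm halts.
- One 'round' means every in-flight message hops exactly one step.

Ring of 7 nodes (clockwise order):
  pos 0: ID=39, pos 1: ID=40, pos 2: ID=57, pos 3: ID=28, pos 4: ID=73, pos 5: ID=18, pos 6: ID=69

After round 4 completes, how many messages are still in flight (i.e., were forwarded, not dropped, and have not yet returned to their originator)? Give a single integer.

Answer: 2

Derivation:
Round 1: pos1(id40) recv 39: drop; pos2(id57) recv 40: drop; pos3(id28) recv 57: fwd; pos4(id73) recv 28: drop; pos5(id18) recv 73: fwd; pos6(id69) recv 18: drop; pos0(id39) recv 69: fwd
Round 2: pos4(id73) recv 57: drop; pos6(id69) recv 73: fwd; pos1(id40) recv 69: fwd
Round 3: pos0(id39) recv 73: fwd; pos2(id57) recv 69: fwd
Round 4: pos1(id40) recv 73: fwd; pos3(id28) recv 69: fwd
After round 4: 2 messages still in flight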